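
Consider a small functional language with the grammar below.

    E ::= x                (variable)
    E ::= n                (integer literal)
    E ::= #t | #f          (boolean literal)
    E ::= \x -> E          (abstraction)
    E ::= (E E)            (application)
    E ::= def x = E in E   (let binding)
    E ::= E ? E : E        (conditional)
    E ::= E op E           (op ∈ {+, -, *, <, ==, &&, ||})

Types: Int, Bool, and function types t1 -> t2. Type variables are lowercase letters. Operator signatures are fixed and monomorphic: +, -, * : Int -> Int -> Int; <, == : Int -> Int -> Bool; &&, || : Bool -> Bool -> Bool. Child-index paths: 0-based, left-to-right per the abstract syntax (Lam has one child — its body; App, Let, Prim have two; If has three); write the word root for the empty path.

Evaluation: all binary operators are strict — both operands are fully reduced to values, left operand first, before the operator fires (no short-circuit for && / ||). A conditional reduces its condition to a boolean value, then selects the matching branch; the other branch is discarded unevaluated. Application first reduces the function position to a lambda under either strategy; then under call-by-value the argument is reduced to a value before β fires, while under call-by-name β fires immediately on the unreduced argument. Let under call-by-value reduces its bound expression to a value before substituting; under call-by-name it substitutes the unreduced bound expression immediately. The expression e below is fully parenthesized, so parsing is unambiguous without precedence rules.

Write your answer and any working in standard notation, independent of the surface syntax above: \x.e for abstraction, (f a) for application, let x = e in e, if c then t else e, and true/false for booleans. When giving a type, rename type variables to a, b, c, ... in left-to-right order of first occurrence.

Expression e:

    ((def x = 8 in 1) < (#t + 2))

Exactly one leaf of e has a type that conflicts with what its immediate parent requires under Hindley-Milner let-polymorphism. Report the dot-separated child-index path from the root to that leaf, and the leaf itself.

Answer: 1.0 : true

Trace:
let x : Int
  unify Int ~ Int
  unify Bool ~ Int
  FAIL: mismatch Bool ~ Int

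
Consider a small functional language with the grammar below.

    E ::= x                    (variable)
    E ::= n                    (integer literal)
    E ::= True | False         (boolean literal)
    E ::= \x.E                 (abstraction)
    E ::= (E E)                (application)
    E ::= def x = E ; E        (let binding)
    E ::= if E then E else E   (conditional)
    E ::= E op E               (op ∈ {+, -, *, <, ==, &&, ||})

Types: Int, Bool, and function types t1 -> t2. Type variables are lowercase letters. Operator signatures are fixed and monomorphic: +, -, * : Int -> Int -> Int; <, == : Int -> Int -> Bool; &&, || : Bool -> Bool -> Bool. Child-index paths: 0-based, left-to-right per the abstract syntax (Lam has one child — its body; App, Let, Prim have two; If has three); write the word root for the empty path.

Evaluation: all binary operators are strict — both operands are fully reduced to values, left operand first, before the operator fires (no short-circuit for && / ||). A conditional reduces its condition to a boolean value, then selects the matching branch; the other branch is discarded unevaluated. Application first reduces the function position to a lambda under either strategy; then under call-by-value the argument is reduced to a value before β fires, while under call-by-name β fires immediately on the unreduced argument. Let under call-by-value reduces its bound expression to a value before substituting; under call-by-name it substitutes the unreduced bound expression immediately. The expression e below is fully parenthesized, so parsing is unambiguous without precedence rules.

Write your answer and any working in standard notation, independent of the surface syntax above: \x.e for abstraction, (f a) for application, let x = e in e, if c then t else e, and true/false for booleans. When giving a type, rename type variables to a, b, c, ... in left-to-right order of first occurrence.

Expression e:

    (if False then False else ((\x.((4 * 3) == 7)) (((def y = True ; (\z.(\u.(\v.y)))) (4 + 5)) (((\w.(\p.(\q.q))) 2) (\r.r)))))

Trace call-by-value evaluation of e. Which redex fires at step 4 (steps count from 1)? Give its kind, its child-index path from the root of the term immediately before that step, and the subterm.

Trace:
step 0: (if false then false else ((\x.((4 * 3) == 7)) (((let y = true in (\z.(\u.(\v.y)))) (4 + 5)) (((\w.(\p.(\q.q))) 2) (\r.r)))))
step 1: [if@root] ((\x.((4 * 3) == 7)) (((let y = true in (\z.(\u.(\v.y)))) (4 + 5)) (((\w.(\p.(\q.q))) 2) (\r.r))))
step 2: [let@1.0.0] ((\x.((4 * 3) == 7)) (((\z.(\u.(\v.true))) (4 + 5)) (((\w.(\p.(\q.q))) 2) (\r.r))))
step 3: [delta@1.0.1] ((\x.((4 * 3) == 7)) (((\z.(\u.(\v.true))) 9) (((\w.(\p.(\q.q))) 2) (\r.r))))
step 4: [beta@1.0] ((\x.((4 * 3) == 7)) ((\u.(\v.true)) (((\w.(\p.(\q.q))) 2) (\r.r))))

Answer: beta at 1.0 : ((\z.(\u.(\v.true))) 9)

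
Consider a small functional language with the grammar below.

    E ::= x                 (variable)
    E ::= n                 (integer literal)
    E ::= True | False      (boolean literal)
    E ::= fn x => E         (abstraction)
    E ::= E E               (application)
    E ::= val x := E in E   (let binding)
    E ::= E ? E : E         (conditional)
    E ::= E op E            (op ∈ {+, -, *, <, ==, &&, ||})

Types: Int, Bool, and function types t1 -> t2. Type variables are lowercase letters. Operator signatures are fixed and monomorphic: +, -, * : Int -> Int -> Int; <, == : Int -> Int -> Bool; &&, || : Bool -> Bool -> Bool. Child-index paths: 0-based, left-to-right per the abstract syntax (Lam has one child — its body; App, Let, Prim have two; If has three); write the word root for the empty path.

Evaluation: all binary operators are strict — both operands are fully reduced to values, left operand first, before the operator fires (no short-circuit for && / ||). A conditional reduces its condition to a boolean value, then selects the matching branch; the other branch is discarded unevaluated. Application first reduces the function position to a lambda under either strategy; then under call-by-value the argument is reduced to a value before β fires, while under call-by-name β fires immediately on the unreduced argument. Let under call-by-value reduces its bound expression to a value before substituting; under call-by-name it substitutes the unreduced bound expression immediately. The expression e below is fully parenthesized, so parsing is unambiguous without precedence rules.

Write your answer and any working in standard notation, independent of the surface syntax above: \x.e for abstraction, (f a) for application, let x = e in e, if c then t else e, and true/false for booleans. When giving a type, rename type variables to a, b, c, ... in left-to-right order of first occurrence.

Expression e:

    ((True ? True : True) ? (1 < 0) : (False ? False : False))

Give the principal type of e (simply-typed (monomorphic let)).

Answer: Bool

Trace:
  unify Bool ~ Bool
  unify Bool ~ Bool
  unify Bool ~ Bool
  unify Int ~ Int
  unify Int ~ Int
  unify Bool ~ Bool
  unify Bool ~ Bool
  unify Bool ~ Bool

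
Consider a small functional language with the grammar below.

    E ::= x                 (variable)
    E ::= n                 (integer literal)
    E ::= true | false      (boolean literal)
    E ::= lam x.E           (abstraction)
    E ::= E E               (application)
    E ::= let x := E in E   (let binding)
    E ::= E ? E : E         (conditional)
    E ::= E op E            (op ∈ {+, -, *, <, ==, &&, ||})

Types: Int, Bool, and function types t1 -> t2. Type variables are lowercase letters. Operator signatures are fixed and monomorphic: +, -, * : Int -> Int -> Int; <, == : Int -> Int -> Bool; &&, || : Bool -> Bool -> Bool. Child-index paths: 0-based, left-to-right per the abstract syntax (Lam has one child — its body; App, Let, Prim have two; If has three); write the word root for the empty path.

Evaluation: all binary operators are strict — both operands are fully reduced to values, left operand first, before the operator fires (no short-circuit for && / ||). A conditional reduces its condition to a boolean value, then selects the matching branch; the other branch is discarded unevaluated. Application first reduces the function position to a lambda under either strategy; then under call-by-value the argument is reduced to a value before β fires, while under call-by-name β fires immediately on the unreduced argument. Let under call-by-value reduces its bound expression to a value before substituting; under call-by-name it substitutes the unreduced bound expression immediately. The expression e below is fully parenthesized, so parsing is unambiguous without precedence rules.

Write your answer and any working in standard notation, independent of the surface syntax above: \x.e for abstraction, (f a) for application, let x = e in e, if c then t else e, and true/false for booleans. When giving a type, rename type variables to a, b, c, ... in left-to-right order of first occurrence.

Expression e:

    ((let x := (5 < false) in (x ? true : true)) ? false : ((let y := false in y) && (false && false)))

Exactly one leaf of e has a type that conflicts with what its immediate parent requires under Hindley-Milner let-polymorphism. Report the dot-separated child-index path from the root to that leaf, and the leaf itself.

Working:
  unify Int ~ Int
  unify Bool ~ Int
  FAIL: mismatch Bool ~ Int

Answer: 0.0.1 : false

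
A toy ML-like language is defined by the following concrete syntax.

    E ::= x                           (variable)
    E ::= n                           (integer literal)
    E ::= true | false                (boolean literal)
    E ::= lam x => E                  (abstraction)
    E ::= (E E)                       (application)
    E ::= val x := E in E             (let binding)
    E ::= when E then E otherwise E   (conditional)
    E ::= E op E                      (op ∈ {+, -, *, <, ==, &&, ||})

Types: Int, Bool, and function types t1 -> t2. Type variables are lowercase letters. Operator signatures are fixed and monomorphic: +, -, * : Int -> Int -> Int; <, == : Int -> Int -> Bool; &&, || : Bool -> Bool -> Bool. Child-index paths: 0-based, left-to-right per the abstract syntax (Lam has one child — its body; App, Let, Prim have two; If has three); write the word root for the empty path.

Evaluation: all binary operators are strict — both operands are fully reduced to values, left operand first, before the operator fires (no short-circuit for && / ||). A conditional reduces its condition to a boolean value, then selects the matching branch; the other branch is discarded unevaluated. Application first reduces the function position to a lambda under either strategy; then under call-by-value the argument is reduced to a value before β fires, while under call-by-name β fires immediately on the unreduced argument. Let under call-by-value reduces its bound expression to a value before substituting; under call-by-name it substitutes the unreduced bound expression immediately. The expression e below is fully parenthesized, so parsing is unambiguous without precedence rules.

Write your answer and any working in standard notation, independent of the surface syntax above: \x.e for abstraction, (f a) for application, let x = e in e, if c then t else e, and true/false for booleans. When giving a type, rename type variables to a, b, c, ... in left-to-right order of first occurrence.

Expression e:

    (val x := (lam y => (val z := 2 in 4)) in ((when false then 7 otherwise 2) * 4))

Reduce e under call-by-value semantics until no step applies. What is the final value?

Trace:
step 0: (let x = (\y.(let z = 2 in 4)) in ((if false then 7 else 2) * 4))
step 1: [let@root] ((if false then 7 else 2) * 4)
step 2: [if@0] (2 * 4)
step 3: [delta@root] 8

Answer: 8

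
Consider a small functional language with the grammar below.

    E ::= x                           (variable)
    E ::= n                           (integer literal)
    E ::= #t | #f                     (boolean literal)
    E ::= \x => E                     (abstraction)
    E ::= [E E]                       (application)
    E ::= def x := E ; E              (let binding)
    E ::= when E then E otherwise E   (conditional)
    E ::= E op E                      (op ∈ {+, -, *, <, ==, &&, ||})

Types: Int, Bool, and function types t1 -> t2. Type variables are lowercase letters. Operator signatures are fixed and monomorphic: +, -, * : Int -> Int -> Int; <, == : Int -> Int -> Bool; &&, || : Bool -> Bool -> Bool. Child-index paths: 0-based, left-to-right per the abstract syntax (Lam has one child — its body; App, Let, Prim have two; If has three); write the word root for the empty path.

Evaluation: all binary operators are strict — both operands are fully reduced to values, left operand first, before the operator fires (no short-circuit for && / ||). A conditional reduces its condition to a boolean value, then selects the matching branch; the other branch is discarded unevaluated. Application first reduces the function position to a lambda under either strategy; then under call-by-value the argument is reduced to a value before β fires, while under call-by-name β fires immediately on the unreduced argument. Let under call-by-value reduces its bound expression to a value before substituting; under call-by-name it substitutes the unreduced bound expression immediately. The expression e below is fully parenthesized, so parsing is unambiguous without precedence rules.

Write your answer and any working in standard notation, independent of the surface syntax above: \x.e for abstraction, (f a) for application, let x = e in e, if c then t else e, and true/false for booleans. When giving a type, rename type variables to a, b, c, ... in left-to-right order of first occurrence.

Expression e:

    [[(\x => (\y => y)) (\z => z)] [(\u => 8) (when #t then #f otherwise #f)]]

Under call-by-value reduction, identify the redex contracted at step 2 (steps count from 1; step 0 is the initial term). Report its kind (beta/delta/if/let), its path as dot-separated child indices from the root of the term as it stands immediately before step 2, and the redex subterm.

Working:
step 0: (((\x.(\y.y)) (\z.z)) ((\u.8) (if true then false else false)))
step 1: [beta@0] ((\y.y) ((\u.8) (if true then false else false)))
step 2: [if@1.1] ((\y.y) ((\u.8) false))

Answer: if at 1.1 : (if true then false else false)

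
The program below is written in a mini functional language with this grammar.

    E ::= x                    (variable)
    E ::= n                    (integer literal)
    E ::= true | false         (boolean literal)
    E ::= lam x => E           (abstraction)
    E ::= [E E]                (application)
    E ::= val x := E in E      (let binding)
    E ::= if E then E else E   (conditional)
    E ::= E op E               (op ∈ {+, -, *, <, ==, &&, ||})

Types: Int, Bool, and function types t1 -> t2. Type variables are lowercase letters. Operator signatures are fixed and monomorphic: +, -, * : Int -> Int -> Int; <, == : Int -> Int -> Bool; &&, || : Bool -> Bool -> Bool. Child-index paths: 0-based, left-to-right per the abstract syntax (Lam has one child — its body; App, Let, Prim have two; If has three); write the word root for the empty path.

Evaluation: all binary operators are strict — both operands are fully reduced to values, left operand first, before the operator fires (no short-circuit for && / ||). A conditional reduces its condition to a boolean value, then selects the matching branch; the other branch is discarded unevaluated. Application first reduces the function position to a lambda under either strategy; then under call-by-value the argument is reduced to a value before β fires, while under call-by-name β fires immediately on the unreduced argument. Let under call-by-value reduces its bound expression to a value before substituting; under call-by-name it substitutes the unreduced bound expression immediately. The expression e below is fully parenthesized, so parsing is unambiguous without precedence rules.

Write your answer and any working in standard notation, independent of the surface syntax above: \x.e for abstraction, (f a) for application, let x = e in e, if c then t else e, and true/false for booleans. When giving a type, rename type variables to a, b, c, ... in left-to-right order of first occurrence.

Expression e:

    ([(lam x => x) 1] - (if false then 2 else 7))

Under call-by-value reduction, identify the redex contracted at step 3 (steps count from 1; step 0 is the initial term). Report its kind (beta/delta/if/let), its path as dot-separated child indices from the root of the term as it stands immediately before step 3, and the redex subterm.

Working:
step 0: (((\x.x) 1) - (if false then 2 else 7))
step 1: [beta@0] (1 - (if false then 2 else 7))
step 2: [if@1] (1 - 7)
step 3: [delta@root] -6

Answer: delta at root : (1 - 7)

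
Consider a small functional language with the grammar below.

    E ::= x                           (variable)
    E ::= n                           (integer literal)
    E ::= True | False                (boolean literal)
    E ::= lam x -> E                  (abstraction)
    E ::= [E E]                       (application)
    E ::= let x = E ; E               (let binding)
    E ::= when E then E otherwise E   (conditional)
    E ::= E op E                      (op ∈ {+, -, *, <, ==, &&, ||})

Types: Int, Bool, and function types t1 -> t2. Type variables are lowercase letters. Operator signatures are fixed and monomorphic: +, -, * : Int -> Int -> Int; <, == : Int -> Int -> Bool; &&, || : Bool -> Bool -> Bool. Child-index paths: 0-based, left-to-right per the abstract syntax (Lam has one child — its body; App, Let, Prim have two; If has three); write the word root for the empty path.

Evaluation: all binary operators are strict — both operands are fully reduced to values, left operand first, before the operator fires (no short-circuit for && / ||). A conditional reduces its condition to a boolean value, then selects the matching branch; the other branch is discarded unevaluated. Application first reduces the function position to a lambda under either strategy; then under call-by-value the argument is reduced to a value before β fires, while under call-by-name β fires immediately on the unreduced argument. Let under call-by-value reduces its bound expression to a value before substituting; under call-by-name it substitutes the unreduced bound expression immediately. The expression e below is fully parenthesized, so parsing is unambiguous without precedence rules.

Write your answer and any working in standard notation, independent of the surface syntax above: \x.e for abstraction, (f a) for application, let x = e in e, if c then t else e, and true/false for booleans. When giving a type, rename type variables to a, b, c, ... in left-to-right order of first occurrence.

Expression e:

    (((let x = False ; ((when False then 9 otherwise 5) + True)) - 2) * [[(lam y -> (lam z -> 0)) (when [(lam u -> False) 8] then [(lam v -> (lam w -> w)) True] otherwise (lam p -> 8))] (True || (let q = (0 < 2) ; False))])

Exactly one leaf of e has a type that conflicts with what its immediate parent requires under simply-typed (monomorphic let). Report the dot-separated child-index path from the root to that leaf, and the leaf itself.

Derivation:
let x : Bool
  unify Bool ~ Bool
  unify Int ~ Int
  unify Int ~ Int
  unify Bool ~ Int
  FAIL: mismatch Bool ~ Int

Answer: 0.0.1.1 : true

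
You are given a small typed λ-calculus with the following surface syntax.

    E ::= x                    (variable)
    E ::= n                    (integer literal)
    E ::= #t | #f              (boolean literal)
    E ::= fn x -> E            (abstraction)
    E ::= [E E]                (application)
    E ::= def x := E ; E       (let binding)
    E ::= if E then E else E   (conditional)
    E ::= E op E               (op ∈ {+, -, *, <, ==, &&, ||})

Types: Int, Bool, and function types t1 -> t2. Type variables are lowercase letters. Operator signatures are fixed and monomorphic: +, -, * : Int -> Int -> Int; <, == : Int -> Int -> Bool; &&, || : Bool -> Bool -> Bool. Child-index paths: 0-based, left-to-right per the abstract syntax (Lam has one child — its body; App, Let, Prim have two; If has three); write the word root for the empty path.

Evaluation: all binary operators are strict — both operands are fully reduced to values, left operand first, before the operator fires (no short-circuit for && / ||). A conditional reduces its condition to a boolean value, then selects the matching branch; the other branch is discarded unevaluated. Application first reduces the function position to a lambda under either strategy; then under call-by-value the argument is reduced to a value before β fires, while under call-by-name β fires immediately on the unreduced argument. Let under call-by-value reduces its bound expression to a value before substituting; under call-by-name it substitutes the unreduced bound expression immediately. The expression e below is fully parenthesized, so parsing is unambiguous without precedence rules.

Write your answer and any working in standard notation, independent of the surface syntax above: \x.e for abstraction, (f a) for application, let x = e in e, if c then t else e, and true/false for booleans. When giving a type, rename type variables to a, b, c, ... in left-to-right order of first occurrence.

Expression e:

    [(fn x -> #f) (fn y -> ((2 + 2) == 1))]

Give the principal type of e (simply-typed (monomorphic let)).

Trace:
\x._ : a -> Bool
  unify Int ~ Int
  unify Int ~ Int
  unify Int ~ Int
  unify Int ~ Int
\y._ : b -> Bool
  unify a -> Bool ~ (b -> Bool) -> c
  unify a ~ b -> Bool
  unify Bool ~ c
_ _ : Bool

Answer: Bool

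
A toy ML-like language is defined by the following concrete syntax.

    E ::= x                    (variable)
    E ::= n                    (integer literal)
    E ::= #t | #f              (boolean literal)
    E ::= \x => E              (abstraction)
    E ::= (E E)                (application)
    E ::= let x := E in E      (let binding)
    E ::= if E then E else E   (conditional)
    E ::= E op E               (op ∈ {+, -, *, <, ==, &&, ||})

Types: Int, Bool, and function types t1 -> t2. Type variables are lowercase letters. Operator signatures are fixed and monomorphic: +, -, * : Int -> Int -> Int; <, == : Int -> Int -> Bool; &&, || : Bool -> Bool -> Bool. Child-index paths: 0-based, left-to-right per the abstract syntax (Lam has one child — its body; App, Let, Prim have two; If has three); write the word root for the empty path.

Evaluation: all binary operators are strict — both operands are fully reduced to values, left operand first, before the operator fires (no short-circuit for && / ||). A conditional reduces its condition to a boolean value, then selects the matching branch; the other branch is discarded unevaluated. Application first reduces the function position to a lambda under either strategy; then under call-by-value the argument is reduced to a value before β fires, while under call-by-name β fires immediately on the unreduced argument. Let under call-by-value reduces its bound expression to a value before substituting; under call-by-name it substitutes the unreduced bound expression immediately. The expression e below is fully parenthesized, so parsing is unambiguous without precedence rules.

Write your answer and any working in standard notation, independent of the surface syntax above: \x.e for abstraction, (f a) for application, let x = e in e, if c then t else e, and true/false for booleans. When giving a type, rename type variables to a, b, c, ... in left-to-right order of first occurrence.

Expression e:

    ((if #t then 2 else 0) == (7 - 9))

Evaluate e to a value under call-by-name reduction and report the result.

Answer: false

Derivation:
step 0: ((if true then 2 else 0) == (7 - 9))
step 1: [if@0] (2 == (7 - 9))
step 2: [delta@1] (2 == -2)
step 3: [delta@root] false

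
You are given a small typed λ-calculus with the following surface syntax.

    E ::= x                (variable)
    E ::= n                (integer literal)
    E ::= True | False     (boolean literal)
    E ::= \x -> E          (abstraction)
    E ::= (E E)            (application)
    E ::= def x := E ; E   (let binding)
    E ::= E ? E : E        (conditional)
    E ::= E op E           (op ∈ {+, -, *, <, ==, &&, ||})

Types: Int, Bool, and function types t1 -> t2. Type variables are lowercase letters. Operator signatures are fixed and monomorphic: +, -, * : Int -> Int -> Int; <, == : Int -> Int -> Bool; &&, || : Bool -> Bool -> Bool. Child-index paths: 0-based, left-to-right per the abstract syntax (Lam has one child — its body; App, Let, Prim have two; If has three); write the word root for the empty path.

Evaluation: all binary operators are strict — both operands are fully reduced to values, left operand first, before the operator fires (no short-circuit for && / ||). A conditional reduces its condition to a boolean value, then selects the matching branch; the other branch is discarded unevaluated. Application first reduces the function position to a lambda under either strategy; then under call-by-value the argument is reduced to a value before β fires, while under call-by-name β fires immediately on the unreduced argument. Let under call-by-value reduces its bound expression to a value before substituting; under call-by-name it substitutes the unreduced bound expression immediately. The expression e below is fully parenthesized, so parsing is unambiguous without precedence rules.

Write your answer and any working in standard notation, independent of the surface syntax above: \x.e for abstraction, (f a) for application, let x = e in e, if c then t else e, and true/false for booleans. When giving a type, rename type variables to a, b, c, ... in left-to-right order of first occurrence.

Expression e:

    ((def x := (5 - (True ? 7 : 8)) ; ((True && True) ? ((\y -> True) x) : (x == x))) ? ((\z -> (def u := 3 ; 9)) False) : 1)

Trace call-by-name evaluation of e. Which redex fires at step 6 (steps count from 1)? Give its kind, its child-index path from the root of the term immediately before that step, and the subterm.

Derivation:
step 0: (if (let x = (5 - (if true then 7 else 8)) in (if (true && true) then ((\y.true) x) else (x == x))) then ((\z.(let u = 3 in 9)) false) else 1)
step 1: [let@0] (if (if (true && true) then ((\y.true) (5 - (if true then 7 else 8))) else ((5 - (if true then 7 else 8)) == (5 - (if true then 7 else 8)))) then ((\z.(let u = 3 in 9)) false) else 1)
step 2: [delta@0.0] (if (if true then ((\y.true) (5 - (if true then 7 else 8))) else ((5 - (if true then 7 else 8)) == (5 - (if true then 7 else 8)))) then ((\z.(let u = 3 in 9)) false) else 1)
step 3: [if@0] (if ((\y.true) (5 - (if true then 7 else 8))) then ((\z.(let u = 3 in 9)) false) else 1)
step 4: [beta@0] (if true then ((\z.(let u = 3 in 9)) false) else 1)
step 5: [if@root] ((\z.(let u = 3 in 9)) false)
step 6: [beta@root] (let u = 3 in 9)

Answer: beta at root : ((\z.(let u = 3 in 9)) false)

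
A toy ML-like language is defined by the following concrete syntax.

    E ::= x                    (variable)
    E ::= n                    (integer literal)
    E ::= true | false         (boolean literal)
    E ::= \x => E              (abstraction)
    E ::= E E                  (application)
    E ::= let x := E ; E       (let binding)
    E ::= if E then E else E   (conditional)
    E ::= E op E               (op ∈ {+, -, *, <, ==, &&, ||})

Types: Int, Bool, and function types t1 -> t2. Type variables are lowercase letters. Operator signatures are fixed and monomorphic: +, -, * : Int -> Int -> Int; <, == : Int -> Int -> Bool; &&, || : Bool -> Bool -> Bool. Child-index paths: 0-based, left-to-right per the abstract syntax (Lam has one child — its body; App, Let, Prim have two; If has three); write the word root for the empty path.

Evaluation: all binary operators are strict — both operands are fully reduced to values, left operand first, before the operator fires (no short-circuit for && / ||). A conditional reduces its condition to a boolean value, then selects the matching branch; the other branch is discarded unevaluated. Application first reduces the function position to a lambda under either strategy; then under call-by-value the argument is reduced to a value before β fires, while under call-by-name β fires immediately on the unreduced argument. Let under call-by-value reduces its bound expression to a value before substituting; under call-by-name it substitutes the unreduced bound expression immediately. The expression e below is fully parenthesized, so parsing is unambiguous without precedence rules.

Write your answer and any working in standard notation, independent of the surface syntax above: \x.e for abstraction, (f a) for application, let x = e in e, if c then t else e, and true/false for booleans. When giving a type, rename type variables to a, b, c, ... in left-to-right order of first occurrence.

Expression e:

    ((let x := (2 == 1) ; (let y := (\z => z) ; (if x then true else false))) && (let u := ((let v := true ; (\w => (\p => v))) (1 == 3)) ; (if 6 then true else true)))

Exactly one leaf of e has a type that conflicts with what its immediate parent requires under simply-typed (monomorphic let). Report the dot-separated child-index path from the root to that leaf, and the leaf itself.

Working:
  unify Int ~ Int
  unify Int ~ Int
let x : Bool
z : a
\z._ : a -> a
let y : a -> a
x : Bool
  unify Bool ~ Bool
  unify Bool ~ Bool
  unify Bool ~ Bool
let v : Bool
v : Bool
\p._ : c -> Bool
\w._ : b -> c -> Bool
  unify Int ~ Int
  unify Int ~ Int
  unify b -> c -> Bool ~ Bool -> d
  unify b ~ Bool
  unify c -> Bool ~ d
_ _ : c -> Bool
let u : c -> Bool
  unify Int ~ Bool
  FAIL: mismatch Int ~ Bool

Answer: 1.1.0 : 6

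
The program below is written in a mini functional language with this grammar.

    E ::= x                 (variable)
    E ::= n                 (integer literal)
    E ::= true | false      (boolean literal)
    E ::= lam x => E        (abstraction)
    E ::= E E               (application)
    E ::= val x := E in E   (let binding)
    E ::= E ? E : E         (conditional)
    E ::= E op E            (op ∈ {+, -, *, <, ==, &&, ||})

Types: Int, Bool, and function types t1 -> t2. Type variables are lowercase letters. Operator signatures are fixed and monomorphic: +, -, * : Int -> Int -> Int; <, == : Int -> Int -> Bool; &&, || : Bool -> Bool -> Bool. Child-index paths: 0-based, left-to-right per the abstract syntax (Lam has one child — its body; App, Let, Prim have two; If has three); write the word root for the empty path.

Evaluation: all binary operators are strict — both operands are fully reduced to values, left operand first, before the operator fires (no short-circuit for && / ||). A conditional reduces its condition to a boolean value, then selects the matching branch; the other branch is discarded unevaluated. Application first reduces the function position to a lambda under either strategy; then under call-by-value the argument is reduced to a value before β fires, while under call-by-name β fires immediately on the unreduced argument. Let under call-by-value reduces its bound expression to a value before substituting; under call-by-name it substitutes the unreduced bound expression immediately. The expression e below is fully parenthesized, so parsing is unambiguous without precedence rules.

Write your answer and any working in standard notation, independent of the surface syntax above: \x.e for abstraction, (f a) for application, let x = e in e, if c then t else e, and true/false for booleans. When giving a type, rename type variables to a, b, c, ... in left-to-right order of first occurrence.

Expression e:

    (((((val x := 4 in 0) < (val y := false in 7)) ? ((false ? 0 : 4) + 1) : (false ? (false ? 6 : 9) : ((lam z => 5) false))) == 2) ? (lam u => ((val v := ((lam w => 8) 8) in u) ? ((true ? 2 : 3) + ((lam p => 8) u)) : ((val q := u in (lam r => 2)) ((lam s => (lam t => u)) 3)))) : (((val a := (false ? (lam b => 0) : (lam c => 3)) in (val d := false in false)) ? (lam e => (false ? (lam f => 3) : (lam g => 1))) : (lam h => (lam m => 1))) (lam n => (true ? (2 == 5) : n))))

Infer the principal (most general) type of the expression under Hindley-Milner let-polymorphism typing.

Answer: Bool -> Int

Derivation:
let x : Int
  unify Int ~ Int
let y : Bool
  unify Int ~ Int
  unify Bool ~ Bool
  unify Bool ~ Bool
  unify Int ~ Int
  unify Int ~ Int
  unify Int ~ Int
  unify Bool ~ Bool
  unify Bool ~ Bool
  unify Int ~ Int
\z._ : a -> Int
  unify a -> Int ~ Bool -> b
  unify a ~ Bool
  unify Int ~ b
_ _ : Int
  unify Int ~ Int
  unify Int ~ Int
  unify Int ~ Int
  unify Int ~ Int
  unify Bool ~ Bool
\w._ : d -> Int
  unify d -> Int ~ Int -> e
  unify d ~ Int
  unify Int ~ e
_ _ : Int
let v : Int
u : c
  unify c ~ Bool
  unify Bool ~ Bool
  unify Int ~ Int
  unify Int ~ Int
\p._ : f -> Int
u : Bool
  unify f -> Int ~ Bool -> g
  unify f ~ Bool
  unify Int ~ g
_ _ : Int
  unify Int ~ Int
u : Bool
let q : Bool
\r._ : h -> Int
u : Bool
\t._ : j -> Bool
\s._ : i -> j -> Bool
  unify i -> j -> Bool ~ Int -> k
  unify i ~ Int
  unify j -> Bool ~ k
_ _ : j -> Bool
  unify h -> Int ~ (j -> Bool) -> l
  unify h ~ j -> Bool
  unify Int ~ l
_ _ : Int
  unify Int ~ Int
\u._ : Bool -> Int
  unify Bool ~ Bool
\b._ : m -> Int
\c._ : n -> Int
  unify m -> Int ~ n -> Int
  unify m ~ n
  unify Int ~ Int
let a : forall. n -> Int
let d : Bool
  unify Bool ~ Bool
  unify Bool ~ Bool
\f._ : p -> Int
\g._ : q -> Int
  unify p -> Int ~ q -> Int
  unify p ~ q
  unify Int ~ Int
\e._ : o -> q -> Int
\m._ : s -> Int
\h._ : r -> s -> Int
  unify o -> q -> Int ~ r -> s -> Int
  unify o ~ r
  unify q -> Int ~ s -> Int
  unify q ~ s
  unify Int ~ Int
  unify Bool ~ Bool
  unify Int ~ Int
  unify Int ~ Int
n : t
  unify Bool ~ t
\n._ : Bool -> Bool
  unify r -> s -> Int ~ (Bool -> Bool) -> u
  unify r ~ Bool -> Bool
  unify s -> Int ~ u
_ _ : s -> Int
  unify Bool -> Int ~ s -> Int
  unify Bool ~ s
  unify Int ~ Int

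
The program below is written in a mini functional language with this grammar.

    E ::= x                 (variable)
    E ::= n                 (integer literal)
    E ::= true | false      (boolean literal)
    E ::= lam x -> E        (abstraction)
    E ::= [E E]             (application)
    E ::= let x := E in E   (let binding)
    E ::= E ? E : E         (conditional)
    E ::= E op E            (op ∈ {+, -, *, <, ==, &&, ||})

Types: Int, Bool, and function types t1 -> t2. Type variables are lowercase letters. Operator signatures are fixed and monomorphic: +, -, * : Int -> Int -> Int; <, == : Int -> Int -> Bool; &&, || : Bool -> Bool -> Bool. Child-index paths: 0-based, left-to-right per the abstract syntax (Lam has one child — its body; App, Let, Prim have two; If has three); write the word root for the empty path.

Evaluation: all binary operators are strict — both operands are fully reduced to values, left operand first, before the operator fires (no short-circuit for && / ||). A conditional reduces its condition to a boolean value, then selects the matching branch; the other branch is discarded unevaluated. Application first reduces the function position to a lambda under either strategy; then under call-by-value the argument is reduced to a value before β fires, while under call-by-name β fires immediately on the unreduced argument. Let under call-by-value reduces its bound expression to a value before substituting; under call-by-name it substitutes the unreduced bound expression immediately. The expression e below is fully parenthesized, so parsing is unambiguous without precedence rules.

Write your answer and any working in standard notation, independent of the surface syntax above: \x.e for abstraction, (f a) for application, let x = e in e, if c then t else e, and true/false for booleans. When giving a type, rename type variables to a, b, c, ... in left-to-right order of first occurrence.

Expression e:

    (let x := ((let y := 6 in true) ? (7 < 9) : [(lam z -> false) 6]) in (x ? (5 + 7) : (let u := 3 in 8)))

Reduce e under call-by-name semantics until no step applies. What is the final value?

Answer: 12

Derivation:
step 0: (let x = (if (let y = 6 in true) then (7 < 9) else ((\z.false) 6)) in (if x then (5 + 7) else (let u = 3 in 8)))
step 1: [let@root] (if (if (let y = 6 in true) then (7 < 9) else ((\z.false) 6)) then (5 + 7) else (let u = 3 in 8))
step 2: [let@0.0] (if (if true then (7 < 9) else ((\z.false) 6)) then (5 + 7) else (let u = 3 in 8))
step 3: [if@0] (if (7 < 9) then (5 + 7) else (let u = 3 in 8))
step 4: [delta@0] (if true then (5 + 7) else (let u = 3 in 8))
step 5: [if@root] (5 + 7)
step 6: [delta@root] 12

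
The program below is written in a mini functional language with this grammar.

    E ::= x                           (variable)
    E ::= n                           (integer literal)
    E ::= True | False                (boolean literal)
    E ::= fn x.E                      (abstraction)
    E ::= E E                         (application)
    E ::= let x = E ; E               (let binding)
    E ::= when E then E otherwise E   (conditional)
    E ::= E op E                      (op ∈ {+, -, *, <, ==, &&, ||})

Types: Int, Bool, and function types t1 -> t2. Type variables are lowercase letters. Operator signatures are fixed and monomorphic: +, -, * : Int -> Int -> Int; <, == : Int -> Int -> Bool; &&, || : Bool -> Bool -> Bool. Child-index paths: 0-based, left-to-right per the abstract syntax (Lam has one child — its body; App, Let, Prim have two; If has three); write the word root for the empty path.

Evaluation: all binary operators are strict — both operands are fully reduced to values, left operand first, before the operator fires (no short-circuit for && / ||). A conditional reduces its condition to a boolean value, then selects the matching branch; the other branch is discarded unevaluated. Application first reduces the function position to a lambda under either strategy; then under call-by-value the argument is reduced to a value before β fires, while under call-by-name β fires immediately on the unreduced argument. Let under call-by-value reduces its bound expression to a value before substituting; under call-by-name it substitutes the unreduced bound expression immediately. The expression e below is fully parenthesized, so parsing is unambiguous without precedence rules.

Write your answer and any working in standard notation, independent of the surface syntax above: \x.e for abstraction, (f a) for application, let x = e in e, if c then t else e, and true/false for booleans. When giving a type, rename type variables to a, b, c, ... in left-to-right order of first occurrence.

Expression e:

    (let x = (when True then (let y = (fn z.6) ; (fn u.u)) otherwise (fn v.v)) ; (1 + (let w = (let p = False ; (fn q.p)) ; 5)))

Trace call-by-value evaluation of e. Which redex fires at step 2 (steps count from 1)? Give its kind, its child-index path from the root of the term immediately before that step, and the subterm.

Answer: let at 0 : (let y = (\z.6) in (\u.u))

Trace:
step 0: (let x = (if true then (let y = (\z.6) in (\u.u)) else (\v.v)) in (1 + (let w = (let p = false in (\q.p)) in 5)))
step 1: [if@0] (let x = (let y = (\z.6) in (\u.u)) in (1 + (let w = (let p = false in (\q.p)) in 5)))
step 2: [let@0] (let x = (\u.u) in (1 + (let w = (let p = false in (\q.p)) in 5)))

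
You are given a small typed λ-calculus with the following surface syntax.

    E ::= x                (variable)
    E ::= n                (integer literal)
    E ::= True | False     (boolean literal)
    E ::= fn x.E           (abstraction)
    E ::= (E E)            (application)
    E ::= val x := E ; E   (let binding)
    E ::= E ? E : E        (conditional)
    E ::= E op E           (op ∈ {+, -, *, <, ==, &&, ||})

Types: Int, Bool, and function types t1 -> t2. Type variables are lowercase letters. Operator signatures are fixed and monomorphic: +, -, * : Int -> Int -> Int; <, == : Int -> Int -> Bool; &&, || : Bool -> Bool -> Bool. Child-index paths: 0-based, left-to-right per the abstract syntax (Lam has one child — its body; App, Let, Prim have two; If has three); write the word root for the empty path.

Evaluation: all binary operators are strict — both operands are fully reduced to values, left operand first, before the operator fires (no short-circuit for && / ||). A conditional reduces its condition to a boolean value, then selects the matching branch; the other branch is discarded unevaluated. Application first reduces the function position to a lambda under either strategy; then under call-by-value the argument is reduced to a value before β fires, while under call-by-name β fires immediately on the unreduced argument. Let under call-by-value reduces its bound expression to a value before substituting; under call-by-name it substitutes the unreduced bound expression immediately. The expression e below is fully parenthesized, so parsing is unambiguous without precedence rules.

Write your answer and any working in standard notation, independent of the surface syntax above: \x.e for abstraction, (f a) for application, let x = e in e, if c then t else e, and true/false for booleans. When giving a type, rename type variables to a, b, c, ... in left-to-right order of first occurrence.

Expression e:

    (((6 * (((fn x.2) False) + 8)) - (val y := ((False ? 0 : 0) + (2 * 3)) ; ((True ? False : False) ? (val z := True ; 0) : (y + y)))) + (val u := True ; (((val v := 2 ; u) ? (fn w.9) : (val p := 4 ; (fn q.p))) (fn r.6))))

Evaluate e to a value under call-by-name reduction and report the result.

Answer: 57

Trace:
step 0: (((6 * (((\x.2) false) + 8)) - (let y = ((if false then 0 else 0) + (2 * 3)) in (if (if true then false else false) then (let z = true in 0) else (y + y)))) + (let u = true in ((if (let v = 2 in u) then (\w.9) else (let p = 4 in (\q.p))) (\r.6))))
step 1: [beta@0.0.1.0] (((6 * (2 + 8)) - (let y = ((if false then 0 else 0) + (2 * 3)) in (if (if true then false else false) then (let z = true in 0) else (y + y)))) + (let u = true in ((if (let v = 2 in u) then (\w.9) else (let p = 4 in (\q.p))) (\r.6))))
step 2: [delta@0.0.1] (((6 * 10) - (let y = ((if false then 0 else 0) + (2 * 3)) in (if (if true then false else false) then (let z = true in 0) else (y + y)))) + (let u = true in ((if (let v = 2 in u) then (\w.9) else (let p = 4 in (\q.p))) (\r.6))))
step 3: [delta@0.0] ((60 - (let y = ((if false then 0 else 0) + (2 * 3)) in (if (if true then false else false) then (let z = true in 0) else (y + y)))) + (let u = true in ((if (let v = 2 in u) then (\w.9) else (let p = 4 in (\q.p))) (\r.6))))
step 4: [let@0.1] ((60 - (if (if true then false else false) then (let z = true in 0) else (((if false then 0 else 0) + (2 * 3)) + ((if false then 0 else 0) + (2 * 3))))) + (let u = true in ((if (let v = 2 in u) then (\w.9) else (let p = 4 in (\q.p))) (\r.6))))
step 5: [if@0.1.0] ((60 - (if false then (let z = true in 0) else (((if false then 0 else 0) + (2 * 3)) + ((if false then 0 else 0) + (2 * 3))))) + (let u = true in ((if (let v = 2 in u) then (\w.9) else (let p = 4 in (\q.p))) (\r.6))))
step 6: [if@0.1] ((60 - (((if false then 0 else 0) + (2 * 3)) + ((if false then 0 else 0) + (2 * 3)))) + (let u = true in ((if (let v = 2 in u) then (\w.9) else (let p = 4 in (\q.p))) (\r.6))))
step 7: [if@0.1.0.0] ((60 - ((0 + (2 * 3)) + ((if false then 0 else 0) + (2 * 3)))) + (let u = true in ((if (let v = 2 in u) then (\w.9) else (let p = 4 in (\q.p))) (\r.6))))
step 8: [delta@0.1.0.1] ((60 - ((0 + 6) + ((if false then 0 else 0) + (2 * 3)))) + (let u = true in ((if (let v = 2 in u) then (\w.9) else (let p = 4 in (\q.p))) (\r.6))))
step 9: [delta@0.1.0] ((60 - (6 + ((if false then 0 else 0) + (2 * 3)))) + (let u = true in ((if (let v = 2 in u) then (\w.9) else (let p = 4 in (\q.p))) (\r.6))))
step 10: [if@0.1.1.0] ((60 - (6 + (0 + (2 * 3)))) + (let u = true in ((if (let v = 2 in u) then (\w.9) else (let p = 4 in (\q.p))) (\r.6))))
step 11: [delta@0.1.1.1] ((60 - (6 + (0 + 6))) + (let u = true in ((if (let v = 2 in u) then (\w.9) else (let p = 4 in (\q.p))) (\r.6))))
step 12: [delta@0.1.1] ((60 - (6 + 6)) + (let u = true in ((if (let v = 2 in u) then (\w.9) else (let p = 4 in (\q.p))) (\r.6))))
step 13: [delta@0.1] ((60 - 12) + (let u = true in ((if (let v = 2 in u) then (\w.9) else (let p = 4 in (\q.p))) (\r.6))))
step 14: [delta@0] (48 + (let u = true in ((if (let v = 2 in u) then (\w.9) else (let p = 4 in (\q.p))) (\r.6))))
step 15: [let@1] (48 + ((if (let v = 2 in true) then (\w.9) else (let p = 4 in (\q.p))) (\r.6)))
step 16: [let@1.0.0] (48 + ((if true then (\w.9) else (let p = 4 in (\q.p))) (\r.6)))
step 17: [if@1.0] (48 + ((\w.9) (\r.6)))
step 18: [beta@1] (48 + 9)
step 19: [delta@root] 57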